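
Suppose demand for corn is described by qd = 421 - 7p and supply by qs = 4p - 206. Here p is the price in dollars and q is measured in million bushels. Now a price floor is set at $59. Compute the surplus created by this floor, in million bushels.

Equilibrium: 421 - 7p = 4p - 206, so 627 = 11p and p* = 57, q* = 22.
Because the floor (59) lies above the market-clearing price, it is binding.
At p = 59: qd = 421 - 7·59 = 8 and qs = 4·59 - 206 = 30.
Surplus = qs - qd = 30 - 8 = 22.

22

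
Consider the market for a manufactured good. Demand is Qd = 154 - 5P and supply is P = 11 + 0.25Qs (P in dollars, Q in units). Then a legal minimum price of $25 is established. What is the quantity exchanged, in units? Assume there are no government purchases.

29

Rearranging supply gives Qs = 4P - 44. Without the control the market clears where 154 - 5P = 4P - 44, i.e. P* = 22 and Q* = 44.
Because the floor (25) lies above the market-clearing price, it is binding.
At P = 25: Qd = 154 - 5·25 = 29 and Qs = 4·25 - 44 = 56.
The quantity actually transacted is the short side, demand: 29.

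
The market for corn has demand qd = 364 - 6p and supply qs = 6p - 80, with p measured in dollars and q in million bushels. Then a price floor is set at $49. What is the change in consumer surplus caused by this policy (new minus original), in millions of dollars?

-1272

Equilibrium: 364 - 6p = 6p - 80, so 444 = 12p and p* = 37, q* = 142.
Because the floor (49) lies above the market-clearing price, it is binding.
At p = 49: qd = 364 - 6·49 = 70 and qs = 6·49 - 80 = 214.
Consumer surplus without the control is ½ · (182/3 - 37) · 142 = 5041/3.
With the floor, consumers buy 70 units at 49, so CS = ½ · (182/3 - 49) · 70 = 1225/3.
Change in consumer surplus = 1225/3 - 5041/3 = -1272.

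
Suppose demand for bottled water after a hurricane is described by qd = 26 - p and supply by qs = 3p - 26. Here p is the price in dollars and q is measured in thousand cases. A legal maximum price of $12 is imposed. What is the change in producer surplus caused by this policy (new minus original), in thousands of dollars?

-11.5

Equilibrium: 26 - p = 3p - 26, so 52 = 4p and p* = 13, q* = 13.
Because the ceiling (12) lies below the market-clearing price, it is binding.
At p = 12: qd = 26 - 12 = 14 and qs = 3·12 - 26 = 10.
Producer surplus without the control is ½ · (13 - 26/3) · 13 = 169/6.
With the ceiling, producers sell 10 units at 12, so PS = ½ · (12 - 26/3) · 10 = 50/3.
Change in producer surplus = 50/3 - 169/6 = -11.5.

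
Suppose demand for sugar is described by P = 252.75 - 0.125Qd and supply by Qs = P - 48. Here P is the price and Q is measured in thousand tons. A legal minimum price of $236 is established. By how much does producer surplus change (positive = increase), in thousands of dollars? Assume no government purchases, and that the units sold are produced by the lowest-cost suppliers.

-348

Rearranging demand gives Qd = 2022 - 8P. Without the control the market clears where 2022 - 8P = P - 48, i.e. P* = 230 and Q* = 182.
The floor of 236 is above the equilibrium price 230, so it binds.
At P = 236: Qd = 2022 - 8·236 = 134 and Qs = 236 - 48 = 188.
Producer surplus without the control is ½ · (230 - 48) · 182 = 16562.
With the floor, 134 units are sold at 236. The supply price at Q = 134 is 182, so PS = ½ · [(236 - 48) + (236 - 182)] · 134 = 16214.
Change in producer surplus = 16214 - 16562 = -348.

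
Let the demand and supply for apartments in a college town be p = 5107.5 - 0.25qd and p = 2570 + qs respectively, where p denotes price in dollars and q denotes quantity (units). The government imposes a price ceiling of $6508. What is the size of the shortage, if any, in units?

Rearranging demand gives qd = 20430 - 4p; rearranging supply gives qs = p - 2570. In a free market, 20430 - 4p = p - 2570 gives the equilibrium p* = 4600, q* = 2030.
The ceiling of 6508 is above the equilibrium price 4600, so it is not binding; the market clears at p* = 4600, q* = 2030.
Since the control does not bind, there is no shortage.

0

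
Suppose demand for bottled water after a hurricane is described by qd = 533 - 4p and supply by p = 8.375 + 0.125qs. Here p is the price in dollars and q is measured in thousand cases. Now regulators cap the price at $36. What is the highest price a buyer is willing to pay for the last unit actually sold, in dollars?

Rearranging supply gives qs = 8p - 67. In a free market, 533 - 4p = 8p - 67 gives the equilibrium p* = 50, q* = 333.
The ceiling of 36 is below the equilibrium price 50, so it binds.
At p = 36: qd = 533 - 4·36 = 389 and qs = 8·36 - 67 = 221.
Only 221 units reach the market. On the demand curve, the marginal buyer's willingness to pay at q = 221 is (533 - 221)/4 = 78.

78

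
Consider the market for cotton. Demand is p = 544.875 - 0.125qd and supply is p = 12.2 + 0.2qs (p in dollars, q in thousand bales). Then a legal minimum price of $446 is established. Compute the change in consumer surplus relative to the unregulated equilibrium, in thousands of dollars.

Rearranging demand gives qd = 4359 - 8p; rearranging supply gives qs = 5p - 61. Equilibrium: 4359 - 8p = 5p - 61, so 4420 = 13p and p* = 340, q* = 1639.
Because the floor (446) lies above the market-clearing price, it is binding.
At p = 446: qd = 4359 - 8·446 = 791 and qs = 5·446 - 61 = 2169.
Consumer surplus without the control is ½ · (544.875 - 340) · 1639 = 167895.0625.
With the floor, consumers buy 791 units at 446, so CS = ½ · (544.875 - 446) · 791 = 39105.0625.
Change in consumer surplus = 39105.0625 - 167895.0625 = -128790.

-128790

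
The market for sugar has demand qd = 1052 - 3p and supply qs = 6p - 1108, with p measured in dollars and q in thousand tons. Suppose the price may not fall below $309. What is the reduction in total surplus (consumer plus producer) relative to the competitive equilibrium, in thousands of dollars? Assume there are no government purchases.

10712.25

Setting quantity demanded equal to quantity supplied, 1052 - 3p = 6p - 1108, gives p* = 240 and q* = 332.
Because the floor (309) lies above the market-clearing price, it is binding.
At p = 309: qd = 1052 - 3·309 = 125 and qs = 6·309 - 1108 = 746.
Quantity traded falls to 125. At q = 125 the demand price is (1052 - 125)/3 = 309 and the supply price is (1108 + 125)/6 = 205.5.
Deadweight loss = ½ · (309 - 205.5) · (332 - 125) = ½ · 103.5 · 207 = 10712.25.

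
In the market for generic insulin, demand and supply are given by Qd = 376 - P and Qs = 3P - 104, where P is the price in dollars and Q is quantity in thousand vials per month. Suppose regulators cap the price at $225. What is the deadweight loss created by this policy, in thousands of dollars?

In a free market, 376 - P = 3P - 104 gives the equilibrium P* = 120, Q* = 256.
Since 225 is above P* = 120, the ceiling does not bind and the free-market outcome prevails.
Since the control does not bind, no trades are prevented and deadweight loss is zero.

0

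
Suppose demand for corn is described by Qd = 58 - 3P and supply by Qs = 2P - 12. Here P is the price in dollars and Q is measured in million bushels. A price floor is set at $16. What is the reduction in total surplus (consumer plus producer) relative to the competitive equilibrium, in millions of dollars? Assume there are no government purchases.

In a free market, 58 - 3P = 2P - 12 gives the equilibrium P* = 14, Q* = 16.
The floor of 16 is above the equilibrium price 14, so it binds.
At P = 16: Qd = 58 - 3·16 = 10 and Qs = 2·16 - 12 = 20.
Quantity traded falls to 10. At Q = 10 the demand price is (58 - 10)/3 = 16 and the supply price is (12 + 10)/2 = 11.
Deadweight loss = ½ · (16 - 11) · (16 - 10) = ½ · 5 · 6 = 15.

15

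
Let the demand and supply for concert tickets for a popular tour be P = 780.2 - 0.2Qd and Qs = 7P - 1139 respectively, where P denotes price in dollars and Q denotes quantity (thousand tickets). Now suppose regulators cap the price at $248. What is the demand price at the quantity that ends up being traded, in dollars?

660.8

Rearranging demand gives Qd = 3901 - 5P. Setting quantity demanded equal to quantity supplied, 3901 - 5P = 7P - 1139, gives P* = 420 and Q* = 1801.
The ceiling of 248 is below the equilibrium price 420, so it binds.
At P = 248: Qd = 3901 - 5·248 = 2661 and Qs = 7·248 - 1139 = 597.
Only 597 units reach the market. On the demand curve, the marginal buyer's willingness to pay at Q = 597 is (3901 - 597)/5 = 660.8.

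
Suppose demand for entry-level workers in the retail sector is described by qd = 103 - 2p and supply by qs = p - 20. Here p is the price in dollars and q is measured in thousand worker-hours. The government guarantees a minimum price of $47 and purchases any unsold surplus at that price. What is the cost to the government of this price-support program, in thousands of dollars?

Without the control the market clears where 103 - 2p = p - 20, i.e. p* = 41 and q* = 21.
The floor of 47 is above the equilibrium price 41, so it binds.
At p = 47: qd = 103 - 2·47 = 9 and qs = 47 - 20 = 27.
Surplus = qs - qd = 18.
Government expenditure = surplus × support price = 18 × 47 = 846.

846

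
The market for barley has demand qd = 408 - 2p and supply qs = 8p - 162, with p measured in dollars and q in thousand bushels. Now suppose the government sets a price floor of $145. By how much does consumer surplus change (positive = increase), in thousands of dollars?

-18128

In a free market, 408 - 2p = 8p - 162 gives the equilibrium p* = 57, q* = 294.
Since 145 > 57, the floor is binding.
At p = 145: qd = 408 - 2·145 = 118 and qs = 8·145 - 162 = 998.
Consumer surplus without the control is ½ · (204 - 57) · 294 = 21609.
With the floor, consumers buy 118 units at 145, so CS = ½ · (204 - 145) · 118 = 3481.
Change in consumer surplus = 3481 - 21609 = -18128.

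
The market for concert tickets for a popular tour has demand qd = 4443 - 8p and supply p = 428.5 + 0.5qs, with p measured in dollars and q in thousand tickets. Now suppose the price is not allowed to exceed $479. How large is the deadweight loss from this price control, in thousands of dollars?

3251.25

Rearranging supply gives qs = 2p - 857. Setting quantity demanded equal to quantity supplied, 4443 - 8p = 2p - 857, gives p* = 530 and q* = 203.
The ceiling of 479 is below the equilibrium price 530, so it binds.
At p = 479: qd = 4443 - 8·479 = 611 and qs = 2·479 - 857 = 101.
Quantity traded falls to 101. At q = 101 the demand price is (4443 - 101)/8 = 542.75 and the supply price is (857 + 101)/2 = 479.
Deadweight loss = ½ · (542.75 - 479) · (203 - 101) = ½ · 63.75 · 102 = 3251.25.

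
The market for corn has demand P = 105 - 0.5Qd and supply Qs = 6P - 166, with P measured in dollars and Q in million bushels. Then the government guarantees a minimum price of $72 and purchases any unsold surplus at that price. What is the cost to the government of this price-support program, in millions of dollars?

Rearranging demand gives Qd = 210 - 2P. Setting quantity demanded equal to quantity supplied, 210 - 2P = 6P - 166, gives P* = 47 and Q* = 116.
Since 72 > 47, the floor is binding.
At P = 72: Qd = 210 - 2·72 = 66 and Qs = 6·72 - 166 = 266.
Surplus = Qs - Qd = 200.
Government expenditure = surplus × support price = 200 × 72 = 14400.

14400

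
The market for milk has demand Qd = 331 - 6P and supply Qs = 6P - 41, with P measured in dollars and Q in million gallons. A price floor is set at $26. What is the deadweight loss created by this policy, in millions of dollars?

0

Setting quantity demanded equal to quantity supplied, 331 - 6P = 6P - 41, gives P* = 31 and Q* = 145.
The floor of 26 is below the equilibrium price 31, so it is not binding; the market clears at P* = 31, Q* = 145.
Since the control does not bind, no trades are prevented and deadweight loss is zero.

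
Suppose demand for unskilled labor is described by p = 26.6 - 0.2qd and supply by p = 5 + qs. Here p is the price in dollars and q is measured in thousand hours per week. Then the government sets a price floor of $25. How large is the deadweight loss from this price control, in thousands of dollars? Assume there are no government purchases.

60

Rearranging demand gives qd = 133 - 5p; rearranging supply gives qs = p - 5. Without the control the market clears where 133 - 5p = p - 5, i.e. p* = 23 and q* = 18.
The floor of 25 is above the equilibrium price 23, so it binds.
At p = 25: qd = 133 - 5·25 = 8 and qs = 25 - 5 = 20.
Quantity traded falls to 8. At q = 8 the demand price is (133 - 8)/5 = 25 and the supply price is 5 + 8 = 13.
Deadweight loss = ½ · (25 - 13) · (18 - 8) = ½ · 12 · 10 = 60.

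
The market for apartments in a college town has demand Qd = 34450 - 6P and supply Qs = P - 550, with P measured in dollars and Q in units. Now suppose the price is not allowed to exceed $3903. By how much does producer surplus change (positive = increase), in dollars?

Equilibrium: 34450 - 6P = P - 550, so 35000 = 7P and P* = 5000, Q* = 4450.
The ceiling of 3903 is below the equilibrium price 5000, so it binds.
At P = 3903: Qd = 34450 - 6·3903 = 11032 and Qs = 3903 - 550 = 3353.
Producer surplus without the control is ½ · (5000 - 550) · 4450 = 9901250.
With the ceiling, producers sell 3353 units at 3903, so PS = ½ · (3903 - 550) · 3353 = 5621304.5.
Change in producer surplus = 5621304.5 - 9901250 = -4279945.5.

-4279945.5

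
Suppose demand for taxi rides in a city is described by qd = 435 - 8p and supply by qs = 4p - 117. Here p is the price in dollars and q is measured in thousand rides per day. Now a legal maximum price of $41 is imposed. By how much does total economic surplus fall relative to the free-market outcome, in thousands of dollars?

In a free market, 435 - 8p = 4p - 117 gives the equilibrium p* = 46, q* = 67.
Since 41 < 46, the ceiling is binding.
At p = 41: qd = 435 - 8·41 = 107 and qs = 4·41 - 117 = 47.
Quantity traded falls to 47. At q = 47 the demand price is (435 - 47)/8 = 48.5 and the supply price is (117 + 47)/4 = 41.
Deadweight loss = ½ · (48.5 - 41) · (67 - 47) = ½ · 7.5 · 20 = 75.

75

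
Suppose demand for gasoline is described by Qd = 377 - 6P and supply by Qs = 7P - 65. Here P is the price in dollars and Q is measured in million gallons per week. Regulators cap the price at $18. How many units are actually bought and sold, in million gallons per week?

Setting quantity demanded equal to quantity supplied, 377 - 6P = 7P - 65, gives P* = 34 and Q* = 173.
Because the ceiling (18) lies below the market-clearing price, it is binding.
At P = 18: Qd = 377 - 6·18 = 269 and Qs = 7·18 - 65 = 61.
The quantity actually transacted is the short side, supply: 61.

61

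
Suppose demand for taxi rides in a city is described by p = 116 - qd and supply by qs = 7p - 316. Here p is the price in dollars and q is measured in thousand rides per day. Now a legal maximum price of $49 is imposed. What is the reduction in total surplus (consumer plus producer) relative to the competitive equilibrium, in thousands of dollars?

Rearranging demand gives qd = 116 - p. Without the control the market clears where 116 - p = 7p - 316, i.e. p* = 54 and q* = 62.
Since 49 < 54, the ceiling is binding.
At p = 49: qd = 116 - 49 = 67 and qs = 7·49 - 316 = 27.
Quantity traded falls to 27. At q = 27 the demand price is 116 - 27 = 89 and the supply price is (316 + 27)/7 = 49.
Deadweight loss = ½ · (89 - 49) · (62 - 27) = ½ · 40 · 35 = 700.

700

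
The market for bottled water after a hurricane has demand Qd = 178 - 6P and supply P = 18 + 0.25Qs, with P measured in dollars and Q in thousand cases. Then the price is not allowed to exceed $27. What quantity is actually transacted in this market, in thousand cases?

Rearranging supply gives Qs = 4P - 72. Without the control the market clears where 178 - 6P = 4P - 72, i.e. P* = 25 and Q* = 28.
Since 27 is above P* = 25, the ceiling does not bind and the free-market outcome prevails.

28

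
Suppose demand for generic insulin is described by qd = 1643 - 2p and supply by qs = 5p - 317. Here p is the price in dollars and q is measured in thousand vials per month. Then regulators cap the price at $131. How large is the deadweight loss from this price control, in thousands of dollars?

Without the control the market clears where 1643 - 2p = 5p - 317, i.e. p* = 280 and q* = 1083.
The ceiling of 131 is below the equilibrium price 280, so it binds.
At p = 131: qd = 1643 - 2·131 = 1381 and qs = 5·131 - 317 = 338.
Quantity traded falls to 338. At q = 338 the demand price is (1643 - 338)/2 = 652.5 and the supply price is (317 + 338)/5 = 131.
Deadweight loss = ½ · (652.5 - 131) · (1083 - 338) = ½ · 521.5 · 745 = 194258.75.

194258.75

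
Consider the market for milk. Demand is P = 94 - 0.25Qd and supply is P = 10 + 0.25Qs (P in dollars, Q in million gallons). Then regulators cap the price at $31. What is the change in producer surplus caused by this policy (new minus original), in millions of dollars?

-2646

Rearranging demand gives Qd = 376 - 4P; rearranging supply gives Qs = 4P - 40. Setting quantity demanded equal to quantity supplied, 376 - 4P = 4P - 40, gives P* = 52 and Q* = 168.
Since 31 < 52, the ceiling is binding.
At P = 31: Qd = 376 - 4·31 = 252 and Qs = 4·31 - 40 = 84.
Producer surplus without the control is ½ · (52 - 10) · 168 = 3528.
With the ceiling, producers sell 84 units at 31, so PS = ½ · (31 - 10) · 84 = 882.
Change in producer surplus = 882 - 3528 = -2646.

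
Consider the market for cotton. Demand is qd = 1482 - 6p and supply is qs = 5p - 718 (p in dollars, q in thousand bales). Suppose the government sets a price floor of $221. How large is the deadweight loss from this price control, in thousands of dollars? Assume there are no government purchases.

Without the control the market clears where 1482 - 6p = 5p - 718, i.e. p* = 200 and q* = 282.
The floor of 221 is above the equilibrium price 200, so it binds.
At p = 221: qd = 1482 - 6·221 = 156 and qs = 5·221 - 718 = 387.
Quantity traded falls to 156. At q = 156 the demand price is (1482 - 156)/6 = 221 and the supply price is (718 + 156)/5 = 174.8.
Deadweight loss = ½ · (221 - 174.8) · (282 - 156) = ½ · 46.2 · 126 = 2910.6.

2910.6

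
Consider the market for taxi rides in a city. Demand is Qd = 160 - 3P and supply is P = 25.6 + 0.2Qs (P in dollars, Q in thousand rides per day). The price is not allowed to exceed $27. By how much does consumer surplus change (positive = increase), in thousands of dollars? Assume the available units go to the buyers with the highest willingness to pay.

-274.5

Rearranging supply gives Qs = 5P - 128. Without the control the market clears where 160 - 3P = 5P - 128, i.e. P* = 36 and Q* = 52.
The ceiling of 27 is below the equilibrium price 36, so it binds.
At P = 27: Qd = 160 - 3·27 = 79 and Qs = 5·27 - 128 = 7.
Consumer surplus without the control is ½ · (160/3 - 36) · 52 = 1352/3.
With the ceiling, 7 units are sold at 27 (assume they go to the highest-value buyers). The demand price at Q = 7 is 51, so CS = ½ · [(160/3 - 27) + (51 - 27)] · 7 = 1057/6.
Change in consumer surplus = 1057/6 - 1352/3 = -274.5.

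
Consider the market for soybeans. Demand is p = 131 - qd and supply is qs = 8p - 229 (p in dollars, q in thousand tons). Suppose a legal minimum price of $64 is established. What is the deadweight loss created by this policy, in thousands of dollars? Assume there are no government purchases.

Rearranging demand gives qd = 131 - p. Without the control the market clears where 131 - p = 8p - 229, i.e. p* = 40 and q* = 91.
Because the floor (64) lies above the market-clearing price, it is binding.
At p = 64: qd = 131 - 64 = 67 and qs = 8·64 - 229 = 283.
Quantity traded falls to 67. At q = 67 the demand price is 131 - 67 = 64 and the supply price is (229 + 67)/8 = 37.
Deadweight loss = ½ · (64 - 37) · (91 - 67) = ½ · 27 · 24 = 324.

324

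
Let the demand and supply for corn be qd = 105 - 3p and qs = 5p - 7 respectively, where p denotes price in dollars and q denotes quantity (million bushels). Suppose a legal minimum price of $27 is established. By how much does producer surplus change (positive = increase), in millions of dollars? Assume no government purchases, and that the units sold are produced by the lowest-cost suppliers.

159.9

Without the control the market clears where 105 - 3p = 5p - 7, i.e. p* = 14 and q* = 63.
The floor of 27 is above the equilibrium price 14, so it binds.
At p = 27: qd = 105 - 3·27 = 24 and qs = 5·27 - 7 = 128.
Producer surplus without the control is ½ · (14 - 1.4) · 63 = 396.9.
With the floor, 24 units are sold at 27. The supply price at q = 24 is 6.2, so PS = ½ · [(27 - 1.4) + (27 - 6.2)] · 24 = 556.8.
Change in producer surplus = 556.8 - 396.9 = 159.9.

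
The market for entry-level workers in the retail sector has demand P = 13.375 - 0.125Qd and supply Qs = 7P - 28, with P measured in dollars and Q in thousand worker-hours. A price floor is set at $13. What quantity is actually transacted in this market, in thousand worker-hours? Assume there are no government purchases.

3

Rearranging demand gives Qd = 107 - 8P. Without the control the market clears where 107 - 8P = 7P - 28, i.e. P* = 9 and Q* = 35.
The floor of 13 is above the equilibrium price 9, so it binds.
At P = 13: Qd = 107 - 8·13 = 3 and Qs = 7·13 - 28 = 63.
The quantity actually transacted is the short side, demand: 3.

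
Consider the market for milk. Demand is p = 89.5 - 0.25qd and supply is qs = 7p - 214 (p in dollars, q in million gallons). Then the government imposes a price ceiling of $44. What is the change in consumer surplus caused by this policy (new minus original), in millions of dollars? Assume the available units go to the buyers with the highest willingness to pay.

360

Rearranging demand gives qd = 358 - 4p. Setting quantity demanded equal to quantity supplied, 358 - 4p = 7p - 214, gives p* = 52 and q* = 150.
Because the ceiling (44) lies below the market-clearing price, it is binding.
At p = 44: qd = 358 - 4·44 = 182 and qs = 7·44 - 214 = 94.
Consumer surplus without the control is ½ · (89.5 - 52) · 150 = 2812.5.
With the ceiling, 94 units are sold at 44 (assume they go to the highest-value buyers). The demand price at q = 94 is 66, so CS = ½ · [(89.5 - 44) + (66 - 44)] · 94 = 3172.5.
Change in consumer surplus = 3172.5 - 2812.5 = 360.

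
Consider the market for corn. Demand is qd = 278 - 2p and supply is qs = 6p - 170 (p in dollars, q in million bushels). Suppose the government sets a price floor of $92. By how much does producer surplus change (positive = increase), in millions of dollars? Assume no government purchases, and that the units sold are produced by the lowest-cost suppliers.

2952

In a free market, 278 - 2p = 6p - 170 gives the equilibrium p* = 56, q* = 166.
Because the floor (92) lies above the market-clearing price, it is binding.
At p = 92: qd = 278 - 2·92 = 94 and qs = 6·92 - 170 = 382.
Producer surplus without the control is ½ · (56 - 85/3) · 166 = 6889/3.
With the floor, 94 units are sold at 92. The supply price at q = 94 is 44, so PS = ½ · [(92 - 85/3) + (92 - 44)] · 94 = 15745/3.
Change in producer surplus = 15745/3 - 6889/3 = 2952.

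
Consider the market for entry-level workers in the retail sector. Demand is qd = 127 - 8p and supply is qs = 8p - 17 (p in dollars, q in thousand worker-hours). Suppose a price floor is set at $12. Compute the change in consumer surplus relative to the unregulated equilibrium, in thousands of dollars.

Without the control the market clears where 127 - 8p = 8p - 17, i.e. p* = 9 and q* = 55.
The floor of 12 is above the equilibrium price 9, so it binds.
At p = 12: qd = 127 - 8·12 = 31 and qs = 8·12 - 17 = 79.
Consumer surplus without the control is ½ · (15.875 - 9) · 55 = 189.0625.
With the floor, consumers buy 31 units at 12, so CS = ½ · (15.875 - 12) · 31 = 60.0625.
Change in consumer surplus = 60.0625 - 189.0625 = -129.

-129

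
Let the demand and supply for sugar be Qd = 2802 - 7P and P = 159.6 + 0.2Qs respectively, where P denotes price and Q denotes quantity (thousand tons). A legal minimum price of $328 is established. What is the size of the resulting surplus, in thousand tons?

336

Rearranging supply gives Qs = 5P - 798. In a free market, 2802 - 7P = 5P - 798 gives the equilibrium P* = 300, Q* = 702.
Because the floor (328) lies above the market-clearing price, it is binding.
At P = 328: Qd = 2802 - 7·328 = 506 and Qs = 5·328 - 798 = 842.
Surplus = Qs - Qd = 842 - 506 = 336.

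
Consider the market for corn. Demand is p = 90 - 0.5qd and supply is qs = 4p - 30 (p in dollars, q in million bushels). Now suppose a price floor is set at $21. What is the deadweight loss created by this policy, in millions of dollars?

0

Rearranging demand gives qd = 180 - 2p. Equilibrium: 180 - 2p = 4p - 30, so 210 = 6p and p* = 35, q* = 110.
Since 21 is below p* = 35, the floor does not bind and the free-market outcome prevails.
Since the control does not bind, no trades are prevented and deadweight loss is zero.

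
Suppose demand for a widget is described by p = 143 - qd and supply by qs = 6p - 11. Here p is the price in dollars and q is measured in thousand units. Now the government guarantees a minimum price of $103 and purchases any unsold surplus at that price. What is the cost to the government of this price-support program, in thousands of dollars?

Rearranging demand gives qd = 143 - p. Without the control the market clears where 143 - p = 6p - 11, i.e. p* = 22 and q* = 121.
Since 103 > 22, the floor is binding.
At p = 103: qd = 143 - 103 = 40 and qs = 6·103 - 11 = 607.
Surplus = qs - qd = 567.
Government expenditure = surplus × support price = 567 × 103 = 58401.

58401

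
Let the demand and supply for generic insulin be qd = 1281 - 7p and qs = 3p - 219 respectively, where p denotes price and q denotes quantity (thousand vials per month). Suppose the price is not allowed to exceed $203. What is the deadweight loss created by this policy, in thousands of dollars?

In a free market, 1281 - 7p = 3p - 219 gives the equilibrium p* = 150, q* = 231.
The ceiling of 203 is above the equilibrium price 150, so it is not binding; the market clears at p* = 150, q* = 231.
Since the control does not bind, no trades are prevented and deadweight loss is zero.

0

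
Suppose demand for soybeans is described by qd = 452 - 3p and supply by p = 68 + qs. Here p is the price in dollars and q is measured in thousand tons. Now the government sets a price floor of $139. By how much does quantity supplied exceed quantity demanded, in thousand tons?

36

Rearranging supply gives qs = p - 68. Setting quantity demanded equal to quantity supplied, 452 - 3p = p - 68, gives p* = 130 and q* = 62.
Since 139 > 130, the floor is binding.
At p = 139: qd = 452 - 3·139 = 35 and qs = 139 - 68 = 71.
Surplus = qs - qd = 71 - 35 = 36.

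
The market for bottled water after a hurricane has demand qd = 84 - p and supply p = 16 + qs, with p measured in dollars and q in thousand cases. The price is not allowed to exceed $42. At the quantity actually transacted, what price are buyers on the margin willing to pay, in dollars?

58

Rearranging supply gives qs = p - 16. In a free market, 84 - p = p - 16 gives the equilibrium p* = 50, q* = 34.
Because the ceiling (42) lies below the market-clearing price, it is binding.
At p = 42: qd = 84 - 42 = 42 and qs = 42 - 16 = 26.
Only 26 units reach the market. On the demand curve, the marginal buyer's willingness to pay at q = 26 is (84 - 26) = 58.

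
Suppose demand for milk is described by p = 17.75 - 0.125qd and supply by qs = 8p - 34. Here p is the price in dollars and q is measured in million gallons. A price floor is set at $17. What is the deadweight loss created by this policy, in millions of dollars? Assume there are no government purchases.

288

Rearranging demand gives qd = 142 - 8p. In a free market, 142 - 8p = 8p - 34 gives the equilibrium p* = 11, q* = 54.
Since 17 > 11, the floor is binding.
At p = 17: qd = 142 - 8·17 = 6 and qs = 8·17 - 34 = 102.
Quantity traded falls to 6. At q = 6 the demand price is (142 - 6)/8 = 17 and the supply price is (34 + 6)/8 = 5.
Deadweight loss = ½ · (17 - 5) · (54 - 6) = ½ · 12 · 48 = 288.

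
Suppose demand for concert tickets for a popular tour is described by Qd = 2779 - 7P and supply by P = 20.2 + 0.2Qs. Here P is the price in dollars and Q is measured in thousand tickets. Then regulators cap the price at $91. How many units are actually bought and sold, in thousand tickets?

354

Rearranging supply gives Qs = 5P - 101. Without the control the market clears where 2779 - 7P = 5P - 101, i.e. P* = 240 and Q* = 1099.
The ceiling of 91 is below the equilibrium price 240, so it binds.
At P = 91: Qd = 2779 - 7·91 = 2142 and Qs = 5·91 - 101 = 354.
The quantity actually transacted is the short side, supply: 354.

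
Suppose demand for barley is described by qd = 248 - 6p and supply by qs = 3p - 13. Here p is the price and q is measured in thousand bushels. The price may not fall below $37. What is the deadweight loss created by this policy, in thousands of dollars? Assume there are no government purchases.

Setting quantity demanded equal to quantity supplied, 248 - 6p = 3p - 13, gives p* = 29 and q* = 74.
Since 37 > 29, the floor is binding.
At p = 37: qd = 248 - 6·37 = 26 and qs = 3·37 - 13 = 98.
Quantity traded falls to 26. At q = 26 the demand price is (248 - 26)/6 = 37 and the supply price is (13 + 26)/3 = 13.
Deadweight loss = ½ · (37 - 13) · (74 - 26) = ½ · 24 · 48 = 576.

576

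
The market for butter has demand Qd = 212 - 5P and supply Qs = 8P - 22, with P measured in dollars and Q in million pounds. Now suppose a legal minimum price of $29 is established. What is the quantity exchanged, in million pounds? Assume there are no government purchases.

67

Without the control the market clears where 212 - 5P = 8P - 22, i.e. P* = 18 and Q* = 122.
Since 29 > 18, the floor is binding.
At P = 29: Qd = 212 - 5·29 = 67 and Qs = 8·29 - 22 = 210.
The quantity actually transacted is the short side, demand: 67.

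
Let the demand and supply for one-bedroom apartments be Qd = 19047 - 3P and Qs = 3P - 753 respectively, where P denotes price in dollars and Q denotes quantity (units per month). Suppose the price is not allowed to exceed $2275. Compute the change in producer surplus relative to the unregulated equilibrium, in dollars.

-7799737.5

Without the control the market clears where 19047 - 3P = 3P - 753, i.e. P* = 3300 and Q* = 9147.
Because the ceiling (2275) lies below the market-clearing price, it is binding.
At P = 2275: Qd = 19047 - 3·2275 = 12222 and Qs = 3·2275 - 753 = 6072.
Producer surplus without the control is ½ · (3300 - 251) · 9147 = 13944601.5.
With the ceiling, producers sell 6072 units at 2275, so PS = ½ · (2275 - 251) · 6072 = 6144864.
Change in producer surplus = 6144864 - 13944601.5 = -7799737.5.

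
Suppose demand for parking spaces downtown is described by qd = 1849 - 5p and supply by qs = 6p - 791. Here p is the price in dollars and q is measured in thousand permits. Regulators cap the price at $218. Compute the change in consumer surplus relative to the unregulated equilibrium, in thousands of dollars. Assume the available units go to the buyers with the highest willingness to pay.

9631.6

Without the control the market clears where 1849 - 5p = 6p - 791, i.e. p* = 240 and q* = 649.
Because the ceiling (218) lies below the market-clearing price, it is binding.
At p = 218: qd = 1849 - 5·218 = 759 and qs = 6·218 - 791 = 517.
Consumer surplus without the control is ½ · (369.8 - 240) · 649 = 42120.1.
With the ceiling, 517 units are sold at 218 (assume they go to the highest-value buyers). The demand price at q = 517 is 266.4, so CS = ½ · [(369.8 - 218) + (266.4 - 218)] · 517 = 51751.7.
Change in consumer surplus = 51751.7 - 42120.1 = 9631.6.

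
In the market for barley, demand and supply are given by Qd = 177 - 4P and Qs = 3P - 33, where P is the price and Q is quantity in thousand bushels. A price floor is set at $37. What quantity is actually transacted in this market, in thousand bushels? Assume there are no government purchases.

29

Setting quantity demanded equal to quantity supplied, 177 - 4P = 3P - 33, gives P* = 30 and Q* = 57.
Since 37 > 30, the floor is binding.
At P = 37: Qd = 177 - 4·37 = 29 and Qs = 3·37 - 33 = 78.
The quantity actually transacted is the short side, demand: 29.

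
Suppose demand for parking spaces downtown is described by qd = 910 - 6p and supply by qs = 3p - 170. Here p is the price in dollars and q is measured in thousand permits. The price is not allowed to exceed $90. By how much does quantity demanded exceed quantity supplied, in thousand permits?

270

Setting quantity demanded equal to quantity supplied, 910 - 6p = 3p - 170, gives p* = 120 and q* = 190.
Because the ceiling (90) lies below the market-clearing price, it is binding.
At p = 90: qd = 910 - 6·90 = 370 and qs = 3·90 - 170 = 100.
Shortage = qd - qs = 370 - 100 = 270.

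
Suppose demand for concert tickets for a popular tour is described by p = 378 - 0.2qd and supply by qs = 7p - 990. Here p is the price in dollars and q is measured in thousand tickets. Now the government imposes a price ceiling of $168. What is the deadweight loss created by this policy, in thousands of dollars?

Rearranging demand gives qd = 1890 - 5p. Without the control the market clears where 1890 - 5p = 7p - 990, i.e. p* = 240 and q* = 690.
Because the ceiling (168) lies below the market-clearing price, it is binding.
At p = 168: qd = 1890 - 5·168 = 1050 and qs = 7·168 - 990 = 186.
Quantity traded falls to 186. At q = 186 the demand price is (1890 - 186)/5 = 340.8 and the supply price is (990 + 186)/7 = 168.
Deadweight loss = ½ · (340.8 - 168) · (690 - 186) = ½ · 172.8 · 504 = 43545.6.

43545.6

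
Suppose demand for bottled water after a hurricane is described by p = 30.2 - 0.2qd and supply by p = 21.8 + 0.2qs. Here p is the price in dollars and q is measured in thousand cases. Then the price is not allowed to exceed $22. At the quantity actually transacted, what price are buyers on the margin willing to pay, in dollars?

30

Rearranging demand gives qd = 151 - 5p; rearranging supply gives qs = 5p - 109. In a free market, 151 - 5p = 5p - 109 gives the equilibrium p* = 26, q* = 21.
Since 22 < 26, the ceiling is binding.
At p = 22: qd = 151 - 5·22 = 41 and qs = 5·22 - 109 = 1.
Only 1 units reach the market. On the demand curve, the marginal buyer's willingness to pay at q = 1 is (151 - 1)/5 = 30.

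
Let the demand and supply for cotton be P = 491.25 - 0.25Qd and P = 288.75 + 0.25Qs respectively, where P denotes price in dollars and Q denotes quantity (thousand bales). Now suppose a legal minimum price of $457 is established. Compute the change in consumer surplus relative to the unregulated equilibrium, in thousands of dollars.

-18157

Rearranging demand gives Qd = 1965 - 4P; rearranging supply gives Qs = 4P - 1155. In a free market, 1965 - 4P = 4P - 1155 gives the equilibrium P* = 390, Q* = 405.
Because the floor (457) lies above the market-clearing price, it is binding.
At P = 457: Qd = 1965 - 4·457 = 137 and Qs = 4·457 - 1155 = 673.
Consumer surplus without the control is ½ · (491.25 - 390) · 405 = 20503.125.
With the floor, consumers buy 137 units at 457, so CS = ½ · (491.25 - 457) · 137 = 2346.125.
Change in consumer surplus = 2346.125 - 20503.125 = -18157.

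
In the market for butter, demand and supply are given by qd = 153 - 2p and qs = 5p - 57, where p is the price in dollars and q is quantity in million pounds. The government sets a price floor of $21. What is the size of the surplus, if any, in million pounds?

Equilibrium: 153 - 2p = 5p - 57, so 210 = 7p and p* = 30, q* = 93.
Since 21 is below p* = 30, the floor does not bind and the free-market outcome prevails.
Since the control does not bind, there is no surplus.

0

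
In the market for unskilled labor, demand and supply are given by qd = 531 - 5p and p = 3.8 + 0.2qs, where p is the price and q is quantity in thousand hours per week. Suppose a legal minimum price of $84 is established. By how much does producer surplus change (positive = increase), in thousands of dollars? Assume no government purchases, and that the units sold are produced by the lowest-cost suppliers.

1116.5

Rearranging supply gives qs = 5p - 19. Equilibrium: 531 - 5p = 5p - 19, so 550 = 10p and p* = 55, q* = 256.
The floor of 84 is above the equilibrium price 55, so it binds.
At p = 84: qd = 531 - 5·84 = 111 and qs = 5·84 - 19 = 401.
Producer surplus without the control is ½ · (55 - 3.8) · 256 = 6553.6.
With the floor, 111 units are sold at 84. The supply price at q = 111 is 26, so PS = ½ · [(84 - 3.8) + (84 - 26)] · 111 = 7670.1.
Change in producer surplus = 7670.1 - 6553.6 = 1116.5.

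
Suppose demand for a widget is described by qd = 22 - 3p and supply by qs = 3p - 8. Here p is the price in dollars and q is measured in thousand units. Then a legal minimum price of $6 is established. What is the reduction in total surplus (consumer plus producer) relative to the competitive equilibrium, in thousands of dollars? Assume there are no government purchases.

In a free market, 22 - 3p = 3p - 8 gives the equilibrium p* = 5, q* = 7.
Because the floor (6) lies above the market-clearing price, it is binding.
At p = 6: qd = 22 - 3·6 = 4 and qs = 3·6 - 8 = 10.
Quantity traded falls to 4. At q = 4 the demand price is (22 - 4)/3 = 6 and the supply price is (8 + 4)/3 = 4.
Deadweight loss = ½ · (6 - 4) · (7 - 4) = ½ · 2 · 3 = 3.

3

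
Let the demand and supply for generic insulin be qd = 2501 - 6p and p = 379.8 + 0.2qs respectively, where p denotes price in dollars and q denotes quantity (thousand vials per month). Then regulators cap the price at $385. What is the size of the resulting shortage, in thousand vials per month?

Rearranging supply gives qs = 5p - 1899. Equilibrium: 2501 - 6p = 5p - 1899, so 4400 = 11p and p* = 400, q* = 101.
The ceiling of 385 is below the equilibrium price 400, so it binds.
At p = 385: qd = 2501 - 6·385 = 191 and qs = 5·385 - 1899 = 26.
Shortage = qd - qs = 191 - 26 = 165.

165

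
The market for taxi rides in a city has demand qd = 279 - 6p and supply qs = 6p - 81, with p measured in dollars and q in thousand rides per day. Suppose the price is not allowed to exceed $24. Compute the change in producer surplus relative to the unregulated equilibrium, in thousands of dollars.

-486

In a free market, 279 - 6p = 6p - 81 gives the equilibrium p* = 30, q* = 99.
Since 24 < 30, the ceiling is binding.
At p = 24: qd = 279 - 6·24 = 135 and qs = 6·24 - 81 = 63.
Producer surplus without the control is ½ · (30 - 13.5) · 99 = 816.75.
With the ceiling, producers sell 63 units at 24, so PS = ½ · (24 - 13.5) · 63 = 330.75.
Change in producer surplus = 330.75 - 816.75 = -486.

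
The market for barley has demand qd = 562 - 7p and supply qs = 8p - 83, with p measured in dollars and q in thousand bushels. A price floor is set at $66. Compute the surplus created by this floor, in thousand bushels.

345

Equilibrium: 562 - 7p = 8p - 83, so 645 = 15p and p* = 43, q* = 261.
Since 66 > 43, the floor is binding.
At p = 66: qd = 562 - 7·66 = 100 and qs = 8·66 - 83 = 445.
Surplus = qs - qd = 445 - 100 = 345.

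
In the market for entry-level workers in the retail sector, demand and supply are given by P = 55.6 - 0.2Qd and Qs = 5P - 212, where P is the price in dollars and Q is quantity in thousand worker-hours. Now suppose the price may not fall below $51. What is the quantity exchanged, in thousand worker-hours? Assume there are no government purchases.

23

Rearranging demand gives Qd = 278 - 5P. Equilibrium: 278 - 5P = 5P - 212, so 490 = 10P and P* = 49, Q* = 33.
Because the floor (51) lies above the market-clearing price, it is binding.
At P = 51: Qd = 278 - 5·51 = 23 and Qs = 5·51 - 212 = 43.
The quantity actually transacted is the short side, demand: 23.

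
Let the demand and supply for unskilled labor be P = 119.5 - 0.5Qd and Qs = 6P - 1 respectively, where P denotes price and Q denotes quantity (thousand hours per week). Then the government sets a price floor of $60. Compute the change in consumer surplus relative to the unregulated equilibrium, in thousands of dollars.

-4470

Rearranging demand gives Qd = 239 - 2P. Equilibrium: 239 - 2P = 6P - 1, so 240 = 8P and P* = 30, Q* = 179.
Because the floor (60) lies above the market-clearing price, it is binding.
At P = 60: Qd = 239 - 2·60 = 119 and Qs = 6·60 - 1 = 359.
Consumer surplus without the control is ½ · (119.5 - 30) · 179 = 8010.25.
With the floor, consumers buy 119 units at 60, so CS = ½ · (119.5 - 60) · 119 = 3540.25.
Change in consumer surplus = 3540.25 - 8010.25 = -4470.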